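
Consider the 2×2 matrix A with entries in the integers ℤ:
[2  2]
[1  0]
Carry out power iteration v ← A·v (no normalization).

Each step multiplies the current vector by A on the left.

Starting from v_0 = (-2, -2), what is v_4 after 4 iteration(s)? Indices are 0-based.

v_4 = (-152, -56)

v_0 = (-2, -2).
v_1 = A·v_0 = (-8, -2).
v_2 = A·v_1 = (-20, -8).
v_3 = A·v_2 = (-56, -20).
v_4 = A·v_3 = (-152, -56).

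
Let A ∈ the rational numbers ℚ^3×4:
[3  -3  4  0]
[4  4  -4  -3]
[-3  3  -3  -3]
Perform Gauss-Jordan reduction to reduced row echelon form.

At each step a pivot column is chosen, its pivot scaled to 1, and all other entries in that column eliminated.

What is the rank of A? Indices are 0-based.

[1] R0 /= 3  ⇒  (1, -1, 4/3, 0)
     R1 -= 4·R0  ⇒  (0, 8, -28/3, -3)
     R2 -= -3·R0  ⇒  (0, 0, 1, -3)
[2] R1 /= 8  ⇒  (0, 1, -7/6, -3/8)
     R0 -= -1·R1  ⇒  (1, 0, 1/6, -3/8)
[3] R2 /= 1  ⇒  (0, 0, 1, -3)
     R0 -= 1/6·R2  ⇒  (1, 0, 0, 1/8)
     R1 -= -7/6·R2  ⇒  (0, 1, 0, -31/8)

rank = 3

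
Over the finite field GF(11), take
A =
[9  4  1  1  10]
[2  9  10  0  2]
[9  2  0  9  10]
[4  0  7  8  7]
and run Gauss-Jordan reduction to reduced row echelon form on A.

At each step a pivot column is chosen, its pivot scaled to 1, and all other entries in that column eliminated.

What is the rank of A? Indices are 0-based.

[1] R0 /= 9  ⇒  (1, 9, 5, 5, 6)
     R1 -= 2·R0  ⇒  (0, 2, 0, 1, 1)
     R2 -= 9·R0  ⇒  (0, 9, 10, 8, 0)
     R3 -= 4·R0  ⇒  (0, 8, 9, 10, 5)
[2] R1 /= 2  ⇒  (0, 1, 0, 6, 6)
     R0 -= 9·R1  ⇒  (1, 0, 5, 6, 7)
     R2 -= 9·R1  ⇒  (0, 0, 10, 9, 1)
     R3 -= 8·R1  ⇒  (0, 0, 9, 6, 1)
[3] R2 /= 10  ⇒  (0, 0, 1, 2, 10)
     R0 -= 5·R2  ⇒  (1, 0, 0, 7, 1)
     R3 -= 9·R2  ⇒  (0, 0, 0, 10, 10)
[4] R3 /= 10  ⇒  (0, 0, 0, 1, 1)
     R0 -= 7·R3  ⇒  (1, 0, 0, 0, 5)
     R1 -= 6·R3  ⇒  (0, 1, 0, 0, 0)
     R2 -= 2·R3  ⇒  (0, 0, 1, 0, 8)

rank = 4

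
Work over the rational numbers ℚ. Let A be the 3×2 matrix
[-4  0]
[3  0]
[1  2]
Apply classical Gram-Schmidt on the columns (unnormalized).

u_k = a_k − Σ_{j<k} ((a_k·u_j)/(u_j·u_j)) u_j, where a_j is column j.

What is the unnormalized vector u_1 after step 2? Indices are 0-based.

u_1 = (4/13, -3/13, 25/13)

Step 1: u_0 = a_0 = (-4, 3, 1).
Step 2: u_1 = a_1 − (1/13)·u_0 = (4/13, -3/13, 25/13).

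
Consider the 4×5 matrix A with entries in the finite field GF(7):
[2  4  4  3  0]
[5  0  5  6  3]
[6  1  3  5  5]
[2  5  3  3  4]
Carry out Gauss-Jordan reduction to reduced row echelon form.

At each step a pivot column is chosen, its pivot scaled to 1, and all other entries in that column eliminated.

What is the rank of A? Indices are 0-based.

step 1: normalize row 0 (÷2) = (1, 2, 2, 5, 0)
  row 1: subtract 5×row0 = (0, 4, 2, 2, 3)
  row 2: subtract 6×row0 = (0, 3, 5, 3, 5)
  row 3: subtract 2×row0 = (0, 1, 6, 0, 4)
step 2: normalize row 1 (÷4) = (0, 1, 4, 4, 6)
  row 0: subtract 2×row1 = (1, 0, 1, 4, 2)
  row 2: subtract 3×row1 = (0, 0, 0, 5, 1)
  row 3: subtract 1×row1 = (0, 0, 2, 3, 5)
step 3: exchange rows 2,3
step 3: normalize row 2 (÷2) = (0, 0, 1, 5, 6)
  row 0: subtract 1×row2 = (1, 0, 0, 6, 3)
  row 1: subtract 4×row2 = (0, 1, 0, 5, 3)
step 4: normalize row 3 (÷5) = (0, 0, 0, 1, 3)
  row 0: subtract 6×row3 = (1, 0, 0, 0, 6)
  row 1: subtract 5×row3 = (0, 1, 0, 0, 2)
  row 2: subtract 5×row3 = (0, 0, 1, 0, 5)

rank = 4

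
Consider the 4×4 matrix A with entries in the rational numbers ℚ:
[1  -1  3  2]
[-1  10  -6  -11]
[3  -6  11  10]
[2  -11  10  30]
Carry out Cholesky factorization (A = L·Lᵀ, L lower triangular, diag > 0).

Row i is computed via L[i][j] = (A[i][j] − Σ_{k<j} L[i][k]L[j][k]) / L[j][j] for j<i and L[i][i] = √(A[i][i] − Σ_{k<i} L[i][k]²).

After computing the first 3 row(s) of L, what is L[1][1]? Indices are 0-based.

Step 1: L[0][0] = √(1) = 1.
  L[1][0] = (-1) / L[0][0] = -1.
Step 2: L[1][1] = √(9) = 3.
  L[2][0] = (3) / L[0][0] = 3.
  L[2][1] = (-3) / L[1][1] = -1.
Step 3: L[2][2] = √(1) = 1.

L[1][1] = 3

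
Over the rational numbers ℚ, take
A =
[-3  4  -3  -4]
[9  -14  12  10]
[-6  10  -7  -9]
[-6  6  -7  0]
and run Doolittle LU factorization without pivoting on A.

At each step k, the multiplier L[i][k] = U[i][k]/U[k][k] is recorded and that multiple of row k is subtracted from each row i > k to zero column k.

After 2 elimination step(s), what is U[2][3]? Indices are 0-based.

k=0: U[0][0]=-3
  eliminate (1,0): mult=-3, new row 1: (0, -2, 3, -2); set L[1][0]=-3
  eliminate (2,0): mult=2, new row 2: (0, 2, -1, -1); set L[2][0]=2
  eliminate (3,0): mult=2, new row 3: (0, -2, -1, 8); set L[3][0]=2
k=1: U[1][1]=-2
  eliminate (2,1): mult=-1, new row 2: (0, 0, 2, -3); set L[2][1]=-1
  eliminate (3,1): mult=1, new row 3: (0, 0, -4, 10); set L[3][1]=1

U[2][3] = -3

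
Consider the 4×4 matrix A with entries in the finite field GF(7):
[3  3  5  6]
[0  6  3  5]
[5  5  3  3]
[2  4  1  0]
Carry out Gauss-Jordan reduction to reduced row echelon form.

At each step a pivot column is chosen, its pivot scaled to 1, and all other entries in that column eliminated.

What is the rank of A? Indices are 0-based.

pivot(0,0)=3: scale R0 → (1, 1, 4, 2)
  clear (2,0): R2 −= (5)R0 → (0, 0, 4, 0)
  clear (3,0): R3 −= (2)R0 → (0, 2, 0, 3)
pivot(1,1)=6: scale R1 → (0, 1, 4, 2)
  clear (0,1): R0 −= (1)R1 → (1, 0, 0, 0)
  clear (3,1): R3 −= (2)R1 → (0, 0, 6, 6)
pivot(2,2)=4: scale R2 → (0, 0, 1, 0)
  clear (1,2): R1 −= (4)R2 → (0, 1, 0, 2)
  clear (3,2): R3 −= (6)R2 → (0, 0, 0, 6)
pivot(3,3)=6: scale R3 → (0, 0, 0, 1)
  clear (1,3): R1 −= (2)R3 → (0, 1, 0, 0)

rank = 4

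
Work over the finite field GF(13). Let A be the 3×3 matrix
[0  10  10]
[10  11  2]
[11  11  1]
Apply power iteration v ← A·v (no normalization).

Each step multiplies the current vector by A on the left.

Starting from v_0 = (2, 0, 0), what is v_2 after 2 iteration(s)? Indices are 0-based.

v_2 = (4, 4, 8)

v_0 = (2, 0, 0).
v_1 = A·v_0 = (0, 7, 9).
v_2 = A·v_1 = (4, 4, 8).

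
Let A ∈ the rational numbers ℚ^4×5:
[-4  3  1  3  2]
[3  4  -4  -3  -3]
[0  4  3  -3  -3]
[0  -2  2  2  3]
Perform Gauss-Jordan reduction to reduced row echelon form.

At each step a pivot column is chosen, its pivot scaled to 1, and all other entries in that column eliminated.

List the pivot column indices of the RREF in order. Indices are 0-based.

[1] R0 /= -4  ⇒  (1, -3/4, -1/4, -3/4, -1/2)
     R1 -= 3·R0  ⇒  (0, 25/4, -13/4, -3/4, -3/2)
[2] R1 /= 25/4  ⇒  (0, 1, -13/25, -3/25, -6/25)
     R0 -= -3/4·R1  ⇒  (1, 0, -16/25, -21/25, -17/25)
     R2 -= 4·R1  ⇒  (0, 0, 127/25, -63/25, -51/25)
     R3 -= -2·R1  ⇒  (0, 0, 24/25, 44/25, 63/25)
[3] R2 /= 127/25  ⇒  (0, 0, 1, -63/127, -51/127)
     R0 -= -16/25·R2  ⇒  (1, 0, 0, -147/127, -119/127)
     R1 -= -13/25·R2  ⇒  (0, 1, 0, -48/127, -57/127)
     R3 -= 24/25·R2  ⇒  (0, 0, 0, 284/127, 369/127)
[4] R3 /= 284/127  ⇒  (0, 0, 0, 1, 369/284)
     R0 -= -147/127·R3  ⇒  (1, 0, 0, 0, 161/284)
     R1 -= -48/127·R3  ⇒  (0, 1, 0, 0, 3/71)
     R2 -= -63/127·R3  ⇒  (0, 0, 1, 0, 69/284)

pivot columns: 0, 1, 2, 3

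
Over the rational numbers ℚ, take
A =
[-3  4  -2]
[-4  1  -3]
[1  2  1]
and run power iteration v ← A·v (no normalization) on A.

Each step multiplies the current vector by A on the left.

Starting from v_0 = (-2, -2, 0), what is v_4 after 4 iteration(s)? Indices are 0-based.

v_4 = (-794, -454, -192)

v_0 = (-2, -2, 0).
v_1 = A·v_0 = (-2, 6, -6).
v_2 = A·v_1 = (42, 32, 4).
v_3 = A·v_2 = (-6, -148, 110).
v_4 = A·v_3 = (-794, -454, -192).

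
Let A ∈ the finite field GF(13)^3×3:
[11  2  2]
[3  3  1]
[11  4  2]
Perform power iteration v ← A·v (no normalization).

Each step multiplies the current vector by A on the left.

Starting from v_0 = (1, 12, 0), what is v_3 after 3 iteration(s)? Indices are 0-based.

v_0 = (1, 12, 0).
v_1 = A·v_0 = (9, 0, 7).
v_2 = A·v_1 = (9, 8, 9).
v_3 = A·v_2 = (3, 8, 6).

v_3 = (3, 8, 6)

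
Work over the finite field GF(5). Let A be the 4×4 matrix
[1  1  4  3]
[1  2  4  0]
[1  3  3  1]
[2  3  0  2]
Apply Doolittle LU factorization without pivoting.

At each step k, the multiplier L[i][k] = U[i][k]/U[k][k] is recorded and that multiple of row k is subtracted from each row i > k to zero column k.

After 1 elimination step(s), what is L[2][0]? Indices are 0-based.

Step 1: pivot at (0,0) is 1.
  row1 ← row1 − (1)·row0  ⇒  L[1][0]=1, U row1=(0, 1, 0, 2)
  row2 ← row2 − (1)·row0  ⇒  L[2][0]=1, U row2=(0, 2, 4, 3)
  row3 ← row3 − (2)·row0  ⇒  L[3][0]=2, U row3=(0, 1, 2, 1)

L[2][0] = 1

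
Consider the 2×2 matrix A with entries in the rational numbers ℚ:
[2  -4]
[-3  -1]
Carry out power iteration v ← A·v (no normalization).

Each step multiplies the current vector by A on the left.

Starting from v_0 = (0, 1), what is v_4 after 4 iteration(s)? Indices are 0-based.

v_0 = (0, 1).
v_1 = A·v_0 = (-4, -1).
v_2 = A·v_1 = (-4, 13).
v_3 = A·v_2 = (-60, -1).
v_4 = A·v_3 = (-116, 181).

v_4 = (-116, 181)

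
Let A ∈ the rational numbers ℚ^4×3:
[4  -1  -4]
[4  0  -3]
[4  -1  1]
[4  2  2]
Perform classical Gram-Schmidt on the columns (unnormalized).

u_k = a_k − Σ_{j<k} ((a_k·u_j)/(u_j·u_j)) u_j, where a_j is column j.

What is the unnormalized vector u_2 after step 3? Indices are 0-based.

Step 1: u_0 = a_0 = (4, 4, 4, 4).
Step 2: u_1 = a_1 − (0)·u_0 = (-1, 0, -1, 2).
Step 3: u_2 = a_2 − (-1/4)·u_0 − (7/6)·u_1 = (-11/6, -2, 19/6, 2/3).

u_2 = (-11/6, -2, 19/6, 2/3)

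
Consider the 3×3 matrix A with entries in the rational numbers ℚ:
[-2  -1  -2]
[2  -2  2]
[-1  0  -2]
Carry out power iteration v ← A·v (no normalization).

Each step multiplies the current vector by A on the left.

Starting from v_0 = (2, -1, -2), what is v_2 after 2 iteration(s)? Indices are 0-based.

v_2 = (-8, 2, -5)

v_0 = (2, -1, -2).
v_1 = A·v_0 = (1, 2, 2).
v_2 = A·v_1 = (-8, 2, -5).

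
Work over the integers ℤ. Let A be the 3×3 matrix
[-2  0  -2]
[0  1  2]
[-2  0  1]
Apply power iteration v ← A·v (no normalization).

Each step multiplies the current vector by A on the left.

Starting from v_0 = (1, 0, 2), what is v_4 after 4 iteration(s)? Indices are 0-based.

v_0 = (1, 0, 2).
v_1 = A·v_0 = (-6, 4, 0).
v_2 = A·v_1 = (12, 4, 12).
v_3 = A·v_2 = (-48, 28, -12).
v_4 = A·v_3 = (120, 4, 84).

v_4 = (120, 4, 84)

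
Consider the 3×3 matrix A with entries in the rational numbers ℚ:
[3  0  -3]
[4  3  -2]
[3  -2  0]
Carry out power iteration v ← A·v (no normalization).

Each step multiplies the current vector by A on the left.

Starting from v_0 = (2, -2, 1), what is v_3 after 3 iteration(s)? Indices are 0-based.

v_0 = (2, -2, 1).
v_1 = A·v_0 = (3, 0, 10).
v_2 = A·v_1 = (-21, -8, 9).
v_3 = A·v_2 = (-90, -126, -47).

v_3 = (-90, -126, -47)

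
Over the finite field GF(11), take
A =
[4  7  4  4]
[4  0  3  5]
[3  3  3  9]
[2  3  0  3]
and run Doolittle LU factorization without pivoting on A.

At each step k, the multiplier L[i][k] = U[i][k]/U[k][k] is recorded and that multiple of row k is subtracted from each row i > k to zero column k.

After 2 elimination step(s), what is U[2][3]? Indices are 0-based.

U[2][3] = 10

[col 0] pivot 4
  R1 -= 1*R0 → (0, 4, 10, 1)  (L[1][0] := 1)
  R2 -= 9*R0 → (0, 6, 0, 6)  (L[2][0] := 9)
  R3 -= 6*R0 → (0, 5, 9, 1)  (L[3][0] := 6)
[col 1] pivot 4
  R2 -= 7*R1 → (0, 0, 7, 10)  (L[2][1] := 7)
  R3 -= 4*R1 → (0, 0, 2, 8)  (L[3][1] := 4)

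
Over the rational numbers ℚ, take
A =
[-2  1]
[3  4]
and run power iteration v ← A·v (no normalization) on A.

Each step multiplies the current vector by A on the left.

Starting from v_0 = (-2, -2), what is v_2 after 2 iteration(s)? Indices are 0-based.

v_0 = (-2, -2).
v_1 = A·v_0 = (2, -14).
v_2 = A·v_1 = (-18, -50).

v_2 = (-18, -50)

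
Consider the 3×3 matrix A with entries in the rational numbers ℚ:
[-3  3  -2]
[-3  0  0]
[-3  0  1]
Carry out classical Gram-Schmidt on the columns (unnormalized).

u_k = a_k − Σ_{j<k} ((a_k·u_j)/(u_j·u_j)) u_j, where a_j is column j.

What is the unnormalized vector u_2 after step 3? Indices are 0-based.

u_2 = (0, -1/2, 1/2)

Step 1: u_0 = a_0 = (-3, -3, -3).
Step 2: u_1 = a_1 − (-1/3)·u_0 = (2, -1, -1).
Step 3: u_2 = a_2 − (1/9)·u_0 − (-5/6)·u_1 = (0, -1/2, 1/2).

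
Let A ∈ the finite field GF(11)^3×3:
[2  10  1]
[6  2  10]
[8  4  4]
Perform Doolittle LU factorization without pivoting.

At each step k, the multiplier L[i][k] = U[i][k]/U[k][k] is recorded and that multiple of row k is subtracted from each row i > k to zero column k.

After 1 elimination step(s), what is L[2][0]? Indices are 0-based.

[col 0] pivot 2
  R1 -= 3*R0 → (0, 5, 7)  (L[1][0] := 3)
  R2 -= 4*R0 → (0, 8, 0)  (L[2][0] := 4)

L[2][0] = 4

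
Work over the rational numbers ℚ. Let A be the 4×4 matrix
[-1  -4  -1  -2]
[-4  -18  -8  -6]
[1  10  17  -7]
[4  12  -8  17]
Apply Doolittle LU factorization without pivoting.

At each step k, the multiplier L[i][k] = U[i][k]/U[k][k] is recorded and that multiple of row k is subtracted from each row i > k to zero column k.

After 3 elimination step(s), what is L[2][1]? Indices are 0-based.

[col 0] pivot -1
  R1 -= 4*R0 → (0, -2, -4, 2)  (L[1][0] := 4)
  R2 -= -1*R0 → (0, 6, 16, -9)  (L[2][0] := -1)
  R3 -= -4*R0 → (0, -4, -12, 9)  (L[3][0] := -4)
[col 1] pivot -2
  R2 -= -3*R1 → (0, 0, 4, -3)  (L[2][1] := -3)
  R3 -= 2*R1 → (0, 0, -4, 5)  (L[3][1] := 2)
[col 2] pivot 4
  R3 -= -1*R2 → (0, 0, 0, 2)  (L[3][2] := -1)

L[2][1] = -3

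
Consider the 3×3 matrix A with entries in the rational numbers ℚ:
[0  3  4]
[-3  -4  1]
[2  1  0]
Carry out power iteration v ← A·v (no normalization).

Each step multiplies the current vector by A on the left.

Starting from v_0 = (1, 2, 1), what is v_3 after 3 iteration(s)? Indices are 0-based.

v_0 = (1, 2, 1).
v_1 = A·v_0 = (10, -10, 4).
v_2 = A·v_1 = (-14, 14, 10).
v_3 = A·v_2 = (82, -4, -14).

v_3 = (82, -4, -14)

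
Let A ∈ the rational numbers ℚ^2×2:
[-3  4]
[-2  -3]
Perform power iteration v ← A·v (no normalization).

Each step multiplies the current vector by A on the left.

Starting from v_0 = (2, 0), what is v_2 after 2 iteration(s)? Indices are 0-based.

v_2 = (2, 24)

v_0 = (2, 0).
v_1 = A·v_0 = (-6, -4).
v_2 = A·v_1 = (2, 24).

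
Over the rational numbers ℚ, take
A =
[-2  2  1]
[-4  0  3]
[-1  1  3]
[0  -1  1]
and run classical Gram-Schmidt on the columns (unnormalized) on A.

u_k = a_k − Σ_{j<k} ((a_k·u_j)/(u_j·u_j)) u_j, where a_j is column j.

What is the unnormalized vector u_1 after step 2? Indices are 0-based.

Step 1: u_0 = a_0 = (-2, -4, -1, 0).
Step 2: u_1 = a_1 − (-5/21)·u_0 = (32/21, -20/21, 16/21, -1).

u_1 = (32/21, -20/21, 16/21, -1)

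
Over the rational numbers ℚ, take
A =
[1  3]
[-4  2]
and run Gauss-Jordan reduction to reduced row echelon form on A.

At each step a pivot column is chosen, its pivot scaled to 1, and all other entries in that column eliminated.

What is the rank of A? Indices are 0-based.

rank = 2

[1] R0 /= 1  ⇒  (1, 3)
     R1 -= -4·R0  ⇒  (0, 14)
[2] R1 /= 14  ⇒  (0, 1)
     R0 -= 3·R1  ⇒  (1, 0)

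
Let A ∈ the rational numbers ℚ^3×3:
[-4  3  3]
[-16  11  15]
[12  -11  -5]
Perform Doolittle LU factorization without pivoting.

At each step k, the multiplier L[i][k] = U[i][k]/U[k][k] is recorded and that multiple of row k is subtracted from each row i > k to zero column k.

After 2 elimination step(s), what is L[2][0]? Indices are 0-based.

Step 1: pivot at (0,0) is -4.
  row1 ← row1 − (4)·row0  ⇒  L[1][0]=4, U row1=(0, -1, 3)
  row2 ← row2 − (-3)·row0  ⇒  L[2][0]=-3, U row2=(0, -2, 4)
Step 2: pivot at (1,1) is -1.
  row2 ← row2 − (2)·row1  ⇒  L[2][1]=2, U row2=(0, 0, -2)

L[2][0] = -3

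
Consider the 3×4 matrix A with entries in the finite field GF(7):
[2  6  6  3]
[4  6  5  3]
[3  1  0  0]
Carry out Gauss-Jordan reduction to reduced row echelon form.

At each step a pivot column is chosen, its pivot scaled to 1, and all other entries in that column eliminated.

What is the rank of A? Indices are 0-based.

step 1: normalize row 0 (÷2) = (1, 3, 3, 5)
  row 1: subtract 4×row0 = (0, 1, 0, 4)
  row 2: subtract 3×row0 = (0, 6, 5, 6)
step 2: normalize row 1 (÷1) = (0, 1, 0, 4)
  row 0: subtract 3×row1 = (1, 0, 3, 0)
  row 2: subtract 6×row1 = (0, 0, 5, 3)
step 3: normalize row 2 (÷5) = (0, 0, 1, 2)
  row 0: subtract 3×row2 = (1, 0, 0, 1)

rank = 3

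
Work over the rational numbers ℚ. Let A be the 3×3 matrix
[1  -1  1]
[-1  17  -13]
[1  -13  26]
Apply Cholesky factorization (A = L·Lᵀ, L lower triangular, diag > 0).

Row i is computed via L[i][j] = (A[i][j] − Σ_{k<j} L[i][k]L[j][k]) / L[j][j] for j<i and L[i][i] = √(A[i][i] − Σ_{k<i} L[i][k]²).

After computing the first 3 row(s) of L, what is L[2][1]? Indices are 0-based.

L[2][1] = -3

Step 1: L[0][0] = √(1) = 1.
  L[1][0] = (-1) / L[0][0] = -1.
Step 2: L[1][1] = √(16) = 4.
  L[2][0] = (1) / L[0][0] = 1.
  L[2][1] = (-12) / L[1][1] = -3.
Step 3: L[2][2] = √(16) = 4.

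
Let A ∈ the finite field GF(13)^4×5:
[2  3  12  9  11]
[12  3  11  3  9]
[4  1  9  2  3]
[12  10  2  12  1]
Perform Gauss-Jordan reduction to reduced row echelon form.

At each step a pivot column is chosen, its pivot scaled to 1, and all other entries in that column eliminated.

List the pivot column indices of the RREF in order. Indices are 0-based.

pivot(0,0)=2: scale R0 → (1, 8, 6, 11, 12)
  clear (1,0): R1 −= (12)R0 → (0, 11, 4, 1, 8)
  clear (2,0): R2 −= (4)R0 → (0, 8, 11, 10, 7)
  clear (3,0): R3 −= (12)R0 → (0, 5, 8, 10, 0)
pivot(1,1)=11: scale R1 → (0, 1, 11, 6, 9)
  clear (0,1): R0 −= (8)R1 → (1, 0, 9, 2, 5)
  clear (2,1): R2 −= (8)R1 → (0, 0, 1, 1, 0)
  clear (3,1): R3 −= (5)R1 → (0, 0, 5, 6, 7)
pivot(2,2)=1: scale R2 → (0, 0, 1, 1, 0)
  clear (0,2): R0 −= (9)R2 → (1, 0, 0, 6, 5)
  clear (1,2): R1 −= (11)R2 → (0, 1, 0, 8, 9)
  clear (3,2): R3 −= (5)R2 → (0, 0, 0, 1, 7)
pivot(3,3)=1: scale R3 → (0, 0, 0, 1, 7)
  clear (0,3): R0 −= (6)R3 → (1, 0, 0, 0, 2)
  clear (1,3): R1 −= (8)R3 → (0, 1, 0, 0, 5)
  clear (2,3): R2 −= (1)R3 → (0, 0, 1, 0, 6)

pivot columns: 0, 1, 2, 3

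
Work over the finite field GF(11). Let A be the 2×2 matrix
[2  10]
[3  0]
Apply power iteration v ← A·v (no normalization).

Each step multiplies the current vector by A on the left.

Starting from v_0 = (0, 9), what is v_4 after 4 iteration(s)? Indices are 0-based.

v_4 = (3, 6)

v_0 = (0, 9).
v_1 = A·v_0 = (2, 0).
v_2 = A·v_1 = (4, 6).
v_3 = A·v_2 = (2, 1).
v_4 = A·v_3 = (3, 6).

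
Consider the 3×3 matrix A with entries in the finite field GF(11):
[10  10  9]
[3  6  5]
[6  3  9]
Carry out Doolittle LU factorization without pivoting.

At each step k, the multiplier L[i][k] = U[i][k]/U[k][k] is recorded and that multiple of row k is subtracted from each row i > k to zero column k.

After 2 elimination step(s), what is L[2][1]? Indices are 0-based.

Step 1: pivot at (0,0) is 10.
  row1 ← row1 − (8)·row0  ⇒  L[1][0]=8, U row1=(0, 3, 10)
  row2 ← row2 − (5)·row0  ⇒  L[2][0]=5, U row2=(0, 8, 8)
Step 2: pivot at (1,1) is 3.
  row2 ← row2 − (10)·row1  ⇒  L[2][1]=10, U row2=(0, 0, 7)

L[2][1] = 10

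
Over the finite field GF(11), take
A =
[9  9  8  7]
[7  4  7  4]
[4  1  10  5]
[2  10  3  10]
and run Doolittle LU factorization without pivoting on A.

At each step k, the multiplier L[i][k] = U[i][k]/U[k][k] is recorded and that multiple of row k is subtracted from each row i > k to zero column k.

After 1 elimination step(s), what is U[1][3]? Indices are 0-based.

[col 0] pivot 9
  R1 -= 2*R0 → (0, 8, 2, 1)  (L[1][0] := 2)
  R2 -= 9*R0 → (0, 8, 4, 8)  (L[2][0] := 9)
  R3 -= 10*R0 → (0, 8, 0, 6)  (L[3][0] := 10)

U[1][3] = 1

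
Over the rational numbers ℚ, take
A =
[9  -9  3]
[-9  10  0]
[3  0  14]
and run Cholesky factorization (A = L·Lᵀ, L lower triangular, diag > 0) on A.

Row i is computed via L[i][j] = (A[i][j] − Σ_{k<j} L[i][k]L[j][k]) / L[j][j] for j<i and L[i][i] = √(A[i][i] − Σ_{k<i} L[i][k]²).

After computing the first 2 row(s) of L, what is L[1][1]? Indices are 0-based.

L[1][1] = 1

Step 1: L[0][0] = √(9) = 3.
  L[1][0] = (-9) / L[0][0] = -3.
Step 2: L[1][1] = √(1) = 1.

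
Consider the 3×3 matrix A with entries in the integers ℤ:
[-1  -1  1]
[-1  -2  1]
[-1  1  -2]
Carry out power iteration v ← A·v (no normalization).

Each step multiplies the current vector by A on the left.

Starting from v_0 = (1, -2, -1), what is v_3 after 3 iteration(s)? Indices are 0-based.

v_3 = (12, 17, -10)

v_0 = (1, -2, -1).
v_1 = A·v_0 = (0, 2, -1).
v_2 = A·v_1 = (-3, -5, 4).
v_3 = A·v_2 = (12, 17, -10).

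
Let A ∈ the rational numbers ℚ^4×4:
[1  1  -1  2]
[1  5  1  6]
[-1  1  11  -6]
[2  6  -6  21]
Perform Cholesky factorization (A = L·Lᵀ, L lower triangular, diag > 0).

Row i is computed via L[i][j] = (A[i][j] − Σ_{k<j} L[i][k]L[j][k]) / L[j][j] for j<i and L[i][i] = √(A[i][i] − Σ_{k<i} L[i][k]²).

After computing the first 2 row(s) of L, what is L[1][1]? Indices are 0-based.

Step 1: L[0][0] = √(1) = 1.
  L[1][0] = (1) / L[0][0] = 1.
Step 2: L[1][1] = √(4) = 2.

L[1][1] = 2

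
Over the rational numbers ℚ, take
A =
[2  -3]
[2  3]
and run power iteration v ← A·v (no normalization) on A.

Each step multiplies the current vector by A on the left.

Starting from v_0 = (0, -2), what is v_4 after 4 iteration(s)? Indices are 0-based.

v_0 = (0, -2).
v_1 = A·v_0 = (6, -6).
v_2 = A·v_1 = (30, -6).
v_3 = A·v_2 = (78, 42).
v_4 = A·v_3 = (30, 282).

v_4 = (30, 282)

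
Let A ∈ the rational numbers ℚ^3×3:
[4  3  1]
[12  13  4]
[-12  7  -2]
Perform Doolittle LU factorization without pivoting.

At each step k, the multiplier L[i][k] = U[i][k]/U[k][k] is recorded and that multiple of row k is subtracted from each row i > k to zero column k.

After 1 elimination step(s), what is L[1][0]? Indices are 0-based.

[col 0] pivot 4
  R1 -= 3*R0 → (0, 4, 1)  (L[1][0] := 3)
  R2 -= -3*R0 → (0, 16, 1)  (L[2][0] := -3)

L[1][0] = 3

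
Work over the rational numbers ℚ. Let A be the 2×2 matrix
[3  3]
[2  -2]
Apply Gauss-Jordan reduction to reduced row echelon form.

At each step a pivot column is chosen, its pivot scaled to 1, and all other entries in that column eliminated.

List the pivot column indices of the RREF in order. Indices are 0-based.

pivot columns: 0, 1

pivot(0,0)=3: scale R0 → (1, 1)
  clear (1,0): R1 −= (2)R0 → (0, -4)
pivot(1,1)=-4: scale R1 → (0, 1)
  clear (0,1): R0 −= (1)R1 → (1, 0)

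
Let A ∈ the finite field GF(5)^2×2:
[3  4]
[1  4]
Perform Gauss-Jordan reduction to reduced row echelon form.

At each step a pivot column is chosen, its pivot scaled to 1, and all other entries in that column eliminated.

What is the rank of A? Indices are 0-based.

pivot(0,0)=3: scale R0 → (1, 3)
  clear (1,0): R1 −= (1)R0 → (0, 1)
pivot(1,1)=1: scale R1 → (0, 1)
  clear (0,1): R0 −= (3)R1 → (1, 0)

rank = 2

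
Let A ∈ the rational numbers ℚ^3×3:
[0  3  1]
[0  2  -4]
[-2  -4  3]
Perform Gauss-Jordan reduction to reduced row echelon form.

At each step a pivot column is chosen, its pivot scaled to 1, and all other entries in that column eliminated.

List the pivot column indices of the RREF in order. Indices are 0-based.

[1] R0 <-> R2
[1] R0 /= -2  ⇒  (1, 2, -3/2)
[2] R1 /= 2  ⇒  (0, 1, -2)
     R0 -= 2·R1  ⇒  (1, 0, 5/2)
     R2 -= 3·R1  ⇒  (0, 0, 7)
[3] R2 /= 7  ⇒  (0, 0, 1)
     R0 -= 5/2·R2  ⇒  (1, 0, 0)
     R1 -= -2·R2  ⇒  (0, 1, 0)

pivot columns: 0, 1, 2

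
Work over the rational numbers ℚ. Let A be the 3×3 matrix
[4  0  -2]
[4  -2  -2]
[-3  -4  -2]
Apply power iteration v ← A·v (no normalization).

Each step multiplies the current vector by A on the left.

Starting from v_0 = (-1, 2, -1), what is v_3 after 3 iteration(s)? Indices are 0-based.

v_3 = (-80, -100, -106)

v_0 = (-1, 2, -1).
v_1 = A·v_0 = (-2, -6, -3).
v_2 = A·v_1 = (-2, 10, 36).
v_3 = A·v_2 = (-80, -100, -106).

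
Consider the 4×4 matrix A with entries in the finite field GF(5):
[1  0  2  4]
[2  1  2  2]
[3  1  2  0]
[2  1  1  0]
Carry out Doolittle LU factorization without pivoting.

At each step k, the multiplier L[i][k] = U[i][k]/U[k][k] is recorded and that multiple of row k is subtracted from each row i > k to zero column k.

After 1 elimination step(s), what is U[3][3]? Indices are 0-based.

[col 0] pivot 1
  R1 -= 2*R0 → (0, 1, 3, 4)  (L[1][0] := 2)
  R2 -= 3*R0 → (0, 1, 1, 3)  (L[2][0] := 3)
  R3 -= 2*R0 → (0, 1, 2, 2)  (L[3][0] := 2)

U[3][3] = 2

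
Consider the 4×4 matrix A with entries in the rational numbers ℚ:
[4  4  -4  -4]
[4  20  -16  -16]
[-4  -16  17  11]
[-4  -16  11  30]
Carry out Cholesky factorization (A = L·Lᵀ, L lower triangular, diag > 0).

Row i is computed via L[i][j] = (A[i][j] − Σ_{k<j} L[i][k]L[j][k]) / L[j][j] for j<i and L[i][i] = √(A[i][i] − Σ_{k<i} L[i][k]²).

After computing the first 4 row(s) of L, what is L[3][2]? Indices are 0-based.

Step 1: L[0][0] = √(4) = 2.
  L[1][0] = (4) / L[0][0] = 2.
Step 2: L[1][1] = √(16) = 4.
  L[2][0] = (-4) / L[0][0] = -2.
  L[2][1] = (-12) / L[1][1] = -3.
Step 3: L[2][2] = √(4) = 2.
  L[3][0] = (-4) / L[0][0] = -2.
  L[3][1] = (-12) / L[1][1] = -3.
  L[3][2] = (-2) / L[2][2] = -1.
Step 4: L[3][3] = √(16) = 4.

L[3][2] = -1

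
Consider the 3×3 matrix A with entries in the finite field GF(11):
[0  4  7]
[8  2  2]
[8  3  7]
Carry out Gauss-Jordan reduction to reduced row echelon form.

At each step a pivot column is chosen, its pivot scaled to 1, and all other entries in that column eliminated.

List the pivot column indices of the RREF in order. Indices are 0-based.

pivot columns: 0, 1, 2

pivot(0,0): swap R0↔R1
pivot(0,0)=8: scale R0 → (1, 3, 3)
  clear (2,0): R2 −= (8)R0 → (0, 1, 5)
pivot(1,1)=4: scale R1 → (0, 1, 10)
  clear (0,1): R0 −= (3)R1 → (1, 0, 6)
  clear (2,1): R2 −= (1)R1 → (0, 0, 6)
pivot(2,2)=6: scale R2 → (0, 0, 1)
  clear (0,2): R0 −= (6)R2 → (1, 0, 0)
  clear (1,2): R1 −= (10)R2 → (0, 1, 0)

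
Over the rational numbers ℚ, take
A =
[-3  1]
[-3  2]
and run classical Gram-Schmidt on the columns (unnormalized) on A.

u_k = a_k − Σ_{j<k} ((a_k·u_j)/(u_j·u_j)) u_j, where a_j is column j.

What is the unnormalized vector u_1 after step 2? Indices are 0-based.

u_1 = (-1/2, 1/2)

Step 1: u_0 = a_0 = (-3, -3).
Step 2: u_1 = a_1 − (-1/2)·u_0 = (-1/2, 1/2).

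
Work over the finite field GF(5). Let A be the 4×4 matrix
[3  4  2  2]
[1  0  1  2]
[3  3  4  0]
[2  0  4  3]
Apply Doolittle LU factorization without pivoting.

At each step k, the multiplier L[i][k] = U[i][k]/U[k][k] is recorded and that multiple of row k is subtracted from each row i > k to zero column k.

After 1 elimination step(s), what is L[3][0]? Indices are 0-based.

Step 1: pivot at (0,0) is 3.
  row1 ← row1 − (2)·row0  ⇒  L[1][0]=2, U row1=(0, 2, 2, 3)
  row2 ← row2 − (1)·row0  ⇒  L[2][0]=1, U row2=(0, 4, 2, 3)
  row3 ← row3 − (4)·row0  ⇒  L[3][0]=4, U row3=(0, 4, 1, 0)

L[3][0] = 4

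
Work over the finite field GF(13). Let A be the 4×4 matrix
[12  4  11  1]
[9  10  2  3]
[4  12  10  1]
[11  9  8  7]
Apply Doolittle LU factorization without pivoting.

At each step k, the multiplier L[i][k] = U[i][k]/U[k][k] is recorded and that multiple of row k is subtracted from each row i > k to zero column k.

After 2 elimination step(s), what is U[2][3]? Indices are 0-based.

U[2][3] = 9

[col 0] pivot 12
  R1 -= 4*R0 → (0, 7, 10, 12)  (L[1][0] := 4)
  R2 -= 9*R0 → (0, 2, 2, 5)  (L[2][0] := 9)
  R3 -= 2*R0 → (0, 1, 12, 5)  (L[3][0] := 2)
[col 1] pivot 7
  R2 -= 4*R1 → (0, 0, 1, 9)  (L[2][1] := 4)
  R3 -= 2*R1 → (0, 0, 5, 7)  (L[3][1] := 2)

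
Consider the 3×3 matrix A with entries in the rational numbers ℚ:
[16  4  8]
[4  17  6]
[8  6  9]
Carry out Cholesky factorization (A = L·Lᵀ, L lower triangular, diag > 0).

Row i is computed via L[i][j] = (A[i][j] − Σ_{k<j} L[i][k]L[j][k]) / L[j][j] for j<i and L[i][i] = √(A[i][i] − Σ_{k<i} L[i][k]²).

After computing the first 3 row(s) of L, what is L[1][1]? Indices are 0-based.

L[1][1] = 4

Step 1: L[0][0] = √(16) = 4.
  L[1][0] = (4) / L[0][0] = 1.
Step 2: L[1][1] = √(16) = 4.
  L[2][0] = (8) / L[0][0] = 2.
  L[2][1] = (4) / L[1][1] = 1.
Step 3: L[2][2] = √(4) = 2.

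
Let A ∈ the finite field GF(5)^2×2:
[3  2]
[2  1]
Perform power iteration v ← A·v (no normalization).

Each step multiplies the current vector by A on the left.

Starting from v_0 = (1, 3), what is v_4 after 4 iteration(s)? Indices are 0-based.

v_0 = (1, 3).
v_1 = A·v_0 = (4, 0).
v_2 = A·v_1 = (2, 3).
v_3 = A·v_2 = (2, 2).
v_4 = A·v_3 = (0, 1).

v_4 = (0, 1)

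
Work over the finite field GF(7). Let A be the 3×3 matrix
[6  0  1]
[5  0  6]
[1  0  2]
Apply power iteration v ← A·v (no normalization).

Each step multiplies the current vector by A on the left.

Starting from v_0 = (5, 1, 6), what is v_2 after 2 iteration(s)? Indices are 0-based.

v_0 = (5, 1, 6).
v_1 = A·v_0 = (1, 5, 3).
v_2 = A·v_1 = (2, 2, 0).

v_2 = (2, 2, 0)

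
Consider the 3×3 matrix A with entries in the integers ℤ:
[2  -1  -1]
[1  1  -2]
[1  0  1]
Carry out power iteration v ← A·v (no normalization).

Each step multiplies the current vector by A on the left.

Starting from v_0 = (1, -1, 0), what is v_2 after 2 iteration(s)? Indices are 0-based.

v_0 = (1, -1, 0).
v_1 = A·v_0 = (3, 0, 1).
v_2 = A·v_1 = (5, 1, 4).

v_2 = (5, 1, 4)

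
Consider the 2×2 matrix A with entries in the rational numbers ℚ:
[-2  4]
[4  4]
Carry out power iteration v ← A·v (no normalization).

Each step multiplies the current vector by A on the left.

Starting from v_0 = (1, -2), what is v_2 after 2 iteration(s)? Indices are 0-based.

v_2 = (4, -56)

v_0 = (1, -2).
v_1 = A·v_0 = (-10, -4).
v_2 = A·v_1 = (4, -56).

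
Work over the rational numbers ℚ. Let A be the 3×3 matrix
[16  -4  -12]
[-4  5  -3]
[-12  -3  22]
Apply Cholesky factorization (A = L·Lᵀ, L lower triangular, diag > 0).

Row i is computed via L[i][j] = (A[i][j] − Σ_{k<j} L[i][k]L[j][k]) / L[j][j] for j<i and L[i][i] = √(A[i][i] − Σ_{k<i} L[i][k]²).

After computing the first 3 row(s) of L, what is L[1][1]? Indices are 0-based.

Step 1: L[0][0] = √(16) = 4.
  L[1][0] = (-4) / L[0][0] = -1.
Step 2: L[1][1] = √(4) = 2.
  L[2][0] = (-12) / L[0][0] = -3.
  L[2][1] = (-6) / L[1][1] = -3.
Step 3: L[2][2] = √(4) = 2.

L[1][1] = 2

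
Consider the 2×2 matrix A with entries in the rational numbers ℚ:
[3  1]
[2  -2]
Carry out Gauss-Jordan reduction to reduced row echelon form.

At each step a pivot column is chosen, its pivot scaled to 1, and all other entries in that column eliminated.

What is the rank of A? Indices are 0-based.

step 1: normalize row 0 (÷3) = (1, 1/3)
  row 1: subtract 2×row0 = (0, -8/3)
step 2: normalize row 1 (÷-8/3) = (0, 1)
  row 0: subtract 1/3×row1 = (1, 0)

rank = 2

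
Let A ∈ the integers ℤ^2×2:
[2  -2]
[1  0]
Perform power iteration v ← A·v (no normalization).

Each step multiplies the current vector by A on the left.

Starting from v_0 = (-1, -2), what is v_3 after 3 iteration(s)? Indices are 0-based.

v_3 = (8, 6)

v_0 = (-1, -2).
v_1 = A·v_0 = (2, -1).
v_2 = A·v_1 = (6, 2).
v_3 = A·v_2 = (8, 6).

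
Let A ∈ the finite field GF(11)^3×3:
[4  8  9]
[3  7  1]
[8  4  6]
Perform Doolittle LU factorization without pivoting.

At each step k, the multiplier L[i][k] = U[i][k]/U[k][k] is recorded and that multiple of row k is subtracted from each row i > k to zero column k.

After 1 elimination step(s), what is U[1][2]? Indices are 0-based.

U[1][2] = 8

Step 1: pivot at (0,0) is 4.
  row1 ← row1 − (9)·row0  ⇒  L[1][0]=9, U row1=(0, 1, 8)
  row2 ← row2 − (2)·row0  ⇒  L[2][0]=2, U row2=(0, 10, 10)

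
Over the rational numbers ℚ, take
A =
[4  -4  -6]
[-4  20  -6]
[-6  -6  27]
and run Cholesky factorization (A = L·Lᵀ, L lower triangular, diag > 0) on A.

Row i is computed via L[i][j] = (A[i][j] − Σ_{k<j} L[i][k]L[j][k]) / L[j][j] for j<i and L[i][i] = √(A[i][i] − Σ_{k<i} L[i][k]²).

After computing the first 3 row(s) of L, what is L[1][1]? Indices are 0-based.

L[1][1] = 4

Step 1: L[0][0] = √(4) = 2.
  L[1][0] = (-4) / L[0][0] = -2.
Step 2: L[1][1] = √(16) = 4.
  L[2][0] = (-6) / L[0][0] = -3.
  L[2][1] = (-12) / L[1][1] = -3.
Step 3: L[2][2] = √(9) = 3.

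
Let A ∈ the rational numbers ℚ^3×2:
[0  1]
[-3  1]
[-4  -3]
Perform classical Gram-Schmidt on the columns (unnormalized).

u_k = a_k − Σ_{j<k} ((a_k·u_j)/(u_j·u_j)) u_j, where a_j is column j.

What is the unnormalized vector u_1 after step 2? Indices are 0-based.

u_1 = (1, 52/25, -39/25)

Step 1: u_0 = a_0 = (0, -3, -4).
Step 2: u_1 = a_1 − (9/25)·u_0 = (1, 52/25, -39/25).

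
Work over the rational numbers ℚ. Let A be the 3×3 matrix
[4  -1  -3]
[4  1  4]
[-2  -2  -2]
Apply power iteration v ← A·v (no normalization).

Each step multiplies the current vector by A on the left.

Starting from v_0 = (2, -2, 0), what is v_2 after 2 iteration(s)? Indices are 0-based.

v_2 = (34, 46, -32)

v_0 = (2, -2, 0).
v_1 = A·v_0 = (10, 6, 0).
v_2 = A·v_1 = (34, 46, -32).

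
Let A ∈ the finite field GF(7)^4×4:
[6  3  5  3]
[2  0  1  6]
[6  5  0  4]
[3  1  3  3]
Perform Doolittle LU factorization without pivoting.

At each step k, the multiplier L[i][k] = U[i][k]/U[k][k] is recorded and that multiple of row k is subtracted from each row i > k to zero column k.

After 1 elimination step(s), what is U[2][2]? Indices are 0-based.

Step 1: pivot at (0,0) is 6.
  row1 ← row1 − (5)·row0  ⇒  L[1][0]=5, U row1=(0, 6, 4, 5)
  row2 ← row2 − (1)·row0  ⇒  L[2][0]=1, U row2=(0, 2, 2, 1)
  row3 ← row3 − (4)·row0  ⇒  L[3][0]=4, U row3=(0, 3, 4, 5)

U[2][2] = 2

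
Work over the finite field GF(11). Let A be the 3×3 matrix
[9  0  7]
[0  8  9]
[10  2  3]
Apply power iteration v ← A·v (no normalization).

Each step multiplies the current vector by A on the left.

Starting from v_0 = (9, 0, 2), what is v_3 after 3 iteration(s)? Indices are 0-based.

v_3 = (1, 5, 10)

v_0 = (9, 0, 2).
v_1 = A·v_0 = (7, 7, 8).
v_2 = A·v_1 = (9, 7, 9).
v_3 = A·v_2 = (1, 5, 10).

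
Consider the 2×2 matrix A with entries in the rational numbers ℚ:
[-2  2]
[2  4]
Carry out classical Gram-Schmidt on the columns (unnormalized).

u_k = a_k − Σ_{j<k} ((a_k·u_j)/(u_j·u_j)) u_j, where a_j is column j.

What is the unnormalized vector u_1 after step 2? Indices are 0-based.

u_1 = (3, 3)

Step 1: u_0 = a_0 = (-2, 2).
Step 2: u_1 = a_1 − (1/2)·u_0 = (3, 3).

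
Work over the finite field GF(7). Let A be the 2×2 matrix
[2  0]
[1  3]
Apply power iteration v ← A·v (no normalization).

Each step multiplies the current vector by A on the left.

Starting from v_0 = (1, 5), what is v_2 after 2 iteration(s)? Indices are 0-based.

v_0 = (1, 5).
v_1 = A·v_0 = (2, 2).
v_2 = A·v_1 = (4, 1).

v_2 = (4, 1)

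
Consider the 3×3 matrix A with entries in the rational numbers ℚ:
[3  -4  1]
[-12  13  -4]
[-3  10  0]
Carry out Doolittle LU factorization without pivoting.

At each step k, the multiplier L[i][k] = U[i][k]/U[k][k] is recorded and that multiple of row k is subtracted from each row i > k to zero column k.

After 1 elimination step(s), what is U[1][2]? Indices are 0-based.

U[1][2] = 0

[col 0] pivot 3
  R1 -= -4*R0 → (0, -3, 0)  (L[1][0] := -4)
  R2 -= -1*R0 → (0, 6, 1)  (L[2][0] := -1)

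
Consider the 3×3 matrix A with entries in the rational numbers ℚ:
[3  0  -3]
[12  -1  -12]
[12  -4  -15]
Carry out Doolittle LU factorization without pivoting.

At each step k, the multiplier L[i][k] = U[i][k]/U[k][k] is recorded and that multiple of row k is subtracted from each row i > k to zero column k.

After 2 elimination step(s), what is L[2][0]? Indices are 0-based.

L[2][0] = 4

Step 1: pivot at (0,0) is 3.
  row1 ← row1 − (4)·row0  ⇒  L[1][0]=4, U row1=(0, -1, 0)
  row2 ← row2 − (4)·row0  ⇒  L[2][0]=4, U row2=(0, -4, -3)
Step 2: pivot at (1,1) is -1.
  row2 ← row2 − (4)·row1  ⇒  L[2][1]=4, U row2=(0, 0, -3)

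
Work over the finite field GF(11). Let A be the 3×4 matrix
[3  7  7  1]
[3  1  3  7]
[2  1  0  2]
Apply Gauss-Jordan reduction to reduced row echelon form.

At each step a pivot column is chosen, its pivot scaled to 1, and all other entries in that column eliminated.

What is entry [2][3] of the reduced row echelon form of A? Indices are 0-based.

M[2][3] = 6

pivot(0,0)=3: scale R0 → (1, 6, 6, 4)
  clear (1,0): R1 −= (3)R0 → (0, 5, 7, 6)
  clear (2,0): R2 −= (2)R0 → (0, 0, 10, 5)
pivot(1,1)=5: scale R1 → (0, 1, 8, 10)
  clear (0,1): R0 −= (6)R1 → (1, 0, 2, 10)
pivot(2,2)=10: scale R2 → (0, 0, 1, 6)
  clear (0,2): R0 −= (2)R2 → (1, 0, 0, 9)
  clear (1,2): R1 −= (8)R2 → (0, 1, 0, 6)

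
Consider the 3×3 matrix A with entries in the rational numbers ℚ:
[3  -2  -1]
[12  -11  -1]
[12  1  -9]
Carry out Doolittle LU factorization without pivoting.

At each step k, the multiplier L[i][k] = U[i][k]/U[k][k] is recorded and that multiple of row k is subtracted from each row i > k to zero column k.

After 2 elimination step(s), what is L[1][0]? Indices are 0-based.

[col 0] pivot 3
  R1 -= 4*R0 → (0, -3, 3)  (L[1][0] := 4)
  R2 -= 4*R0 → (0, 9, -5)  (L[2][0] := 4)
[col 1] pivot -3
  R2 -= -3*R1 → (0, 0, 4)  (L[2][1] := -3)

L[1][0] = 4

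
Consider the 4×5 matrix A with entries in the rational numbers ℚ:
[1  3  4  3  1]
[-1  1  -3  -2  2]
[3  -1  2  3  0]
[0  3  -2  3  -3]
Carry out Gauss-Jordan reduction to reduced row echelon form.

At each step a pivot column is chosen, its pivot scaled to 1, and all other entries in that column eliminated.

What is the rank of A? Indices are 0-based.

[1] R0 /= 1  ⇒  (1, 3, 4, 3, 1)
     R1 -= -1·R0  ⇒  (0, 4, 1, 1, 3)
     R2 -= 3·R0  ⇒  (0, -10, -10, -6, -3)
[2] R1 /= 4  ⇒  (0, 1, 1/4, 1/4, 3/4)
     R0 -= 3·R1  ⇒  (1, 0, 13/4, 9/4, -5/4)
     R2 -= -10·R1  ⇒  (0, 0, -15/2, -7/2, 9/2)
     R3 -= 3·R1  ⇒  (0, 0, -11/4, 9/4, -21/4)
[3] R2 /= -15/2  ⇒  (0, 0, 1, 7/15, -3/5)
     R0 -= 13/4·R2  ⇒  (1, 0, 0, 11/15, 7/10)
     R1 -= 1/4·R2  ⇒  (0, 1, 0, 2/15, 9/10)
     R3 -= -11/4·R2  ⇒  (0, 0, 0, 53/15, -69/10)
[4] R3 /= 53/15  ⇒  (0, 0, 0, 1, -207/106)
     R0 -= 11/15·R3  ⇒  (1, 0, 0, 0, 113/53)
     R1 -= 2/15·R3  ⇒  (0, 1, 0, 0, 123/106)
     R2 -= 7/15·R3  ⇒  (0, 0, 1, 0, 33/106)

rank = 4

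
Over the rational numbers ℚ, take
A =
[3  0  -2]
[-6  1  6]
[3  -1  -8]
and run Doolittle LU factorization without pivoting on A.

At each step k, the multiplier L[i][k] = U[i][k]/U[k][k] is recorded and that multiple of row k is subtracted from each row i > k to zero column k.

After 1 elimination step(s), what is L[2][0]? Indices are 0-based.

L[2][0] = 1

[col 0] pivot 3
  R1 -= -2*R0 → (0, 1, 2)  (L[1][0] := -2)
  R2 -= 1*R0 → (0, -1, -6)  (L[2][0] := 1)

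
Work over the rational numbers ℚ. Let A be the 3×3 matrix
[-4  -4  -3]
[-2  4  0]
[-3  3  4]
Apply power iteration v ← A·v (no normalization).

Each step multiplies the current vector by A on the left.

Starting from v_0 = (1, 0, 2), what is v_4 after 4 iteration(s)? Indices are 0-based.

v_4 = (981, 552, 1334)

v_0 = (1, 0, 2).
v_1 = A·v_0 = (-10, -2, 5).
v_2 = A·v_1 = (33, 12, 44).
v_3 = A·v_2 = (-312, -18, 113).
v_4 = A·v_3 = (981, 552, 1334).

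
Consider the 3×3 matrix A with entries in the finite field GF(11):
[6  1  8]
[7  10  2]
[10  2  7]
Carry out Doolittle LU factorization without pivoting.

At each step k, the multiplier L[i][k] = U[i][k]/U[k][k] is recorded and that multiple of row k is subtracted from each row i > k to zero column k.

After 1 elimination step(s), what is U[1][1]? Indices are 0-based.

U[1][1] = 7

k=0: U[0][0]=6
  eliminate (1,0): mult=3, new row 1: (0, 7, 0); set L[1][0]=3
  eliminate (2,0): mult=9, new row 2: (0, 4, 1); set L[2][0]=9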